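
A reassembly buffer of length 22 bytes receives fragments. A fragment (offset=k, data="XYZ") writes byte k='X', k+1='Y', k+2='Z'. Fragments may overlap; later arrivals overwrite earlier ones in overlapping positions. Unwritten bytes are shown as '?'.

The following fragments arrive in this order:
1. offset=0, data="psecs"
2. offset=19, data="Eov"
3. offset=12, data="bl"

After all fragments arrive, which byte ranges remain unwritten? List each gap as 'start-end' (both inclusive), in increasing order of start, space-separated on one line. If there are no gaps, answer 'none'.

Answer: 5-11 14-18

Derivation:
Fragment 1: offset=0 len=5
Fragment 2: offset=19 len=3
Fragment 3: offset=12 len=2
Gaps: 5-11 14-18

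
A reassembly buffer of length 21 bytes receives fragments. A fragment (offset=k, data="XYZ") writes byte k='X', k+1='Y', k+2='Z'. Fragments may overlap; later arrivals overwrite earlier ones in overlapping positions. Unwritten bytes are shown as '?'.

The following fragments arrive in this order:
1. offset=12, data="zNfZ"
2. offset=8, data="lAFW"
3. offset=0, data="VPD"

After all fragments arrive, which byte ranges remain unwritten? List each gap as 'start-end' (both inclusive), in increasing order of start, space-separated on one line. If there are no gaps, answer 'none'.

Fragment 1: offset=12 len=4
Fragment 2: offset=8 len=4
Fragment 3: offset=0 len=3
Gaps: 3-7 16-20

Answer: 3-7 16-20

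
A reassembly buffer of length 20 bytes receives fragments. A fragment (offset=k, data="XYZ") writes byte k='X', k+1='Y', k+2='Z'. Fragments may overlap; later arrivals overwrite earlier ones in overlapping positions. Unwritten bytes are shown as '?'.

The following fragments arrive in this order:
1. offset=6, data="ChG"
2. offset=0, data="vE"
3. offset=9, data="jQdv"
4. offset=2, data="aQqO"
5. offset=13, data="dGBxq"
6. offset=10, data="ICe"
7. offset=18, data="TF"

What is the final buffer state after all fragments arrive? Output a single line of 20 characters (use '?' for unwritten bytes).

Fragment 1: offset=6 data="ChG" -> buffer=??????ChG???????????
Fragment 2: offset=0 data="vE" -> buffer=vE????ChG???????????
Fragment 3: offset=9 data="jQdv" -> buffer=vE????ChGjQdv???????
Fragment 4: offset=2 data="aQqO" -> buffer=vEaQqOChGjQdv???????
Fragment 5: offset=13 data="dGBxq" -> buffer=vEaQqOChGjQdvdGBxq??
Fragment 6: offset=10 data="ICe" -> buffer=vEaQqOChGjICedGBxq??
Fragment 7: offset=18 data="TF" -> buffer=vEaQqOChGjICedGBxqTF

Answer: vEaQqOChGjICedGBxqTF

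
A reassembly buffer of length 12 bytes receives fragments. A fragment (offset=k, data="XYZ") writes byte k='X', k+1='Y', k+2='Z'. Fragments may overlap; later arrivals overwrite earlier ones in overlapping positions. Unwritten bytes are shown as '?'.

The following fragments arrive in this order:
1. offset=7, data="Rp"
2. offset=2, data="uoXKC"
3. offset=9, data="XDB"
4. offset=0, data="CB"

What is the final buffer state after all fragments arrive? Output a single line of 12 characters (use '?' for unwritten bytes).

Fragment 1: offset=7 data="Rp" -> buffer=???????Rp???
Fragment 2: offset=2 data="uoXKC" -> buffer=??uoXKCRp???
Fragment 3: offset=9 data="XDB" -> buffer=??uoXKCRpXDB
Fragment 4: offset=0 data="CB" -> buffer=CBuoXKCRpXDB

Answer: CBuoXKCRpXDB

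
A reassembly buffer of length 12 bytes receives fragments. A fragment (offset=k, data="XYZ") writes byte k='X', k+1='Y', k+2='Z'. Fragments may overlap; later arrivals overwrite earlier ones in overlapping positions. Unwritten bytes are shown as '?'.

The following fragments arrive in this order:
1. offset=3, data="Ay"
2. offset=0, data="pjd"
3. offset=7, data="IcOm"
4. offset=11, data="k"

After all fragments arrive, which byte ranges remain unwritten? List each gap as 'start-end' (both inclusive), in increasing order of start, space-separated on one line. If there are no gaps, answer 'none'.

Fragment 1: offset=3 len=2
Fragment 2: offset=0 len=3
Fragment 3: offset=7 len=4
Fragment 4: offset=11 len=1
Gaps: 5-6

Answer: 5-6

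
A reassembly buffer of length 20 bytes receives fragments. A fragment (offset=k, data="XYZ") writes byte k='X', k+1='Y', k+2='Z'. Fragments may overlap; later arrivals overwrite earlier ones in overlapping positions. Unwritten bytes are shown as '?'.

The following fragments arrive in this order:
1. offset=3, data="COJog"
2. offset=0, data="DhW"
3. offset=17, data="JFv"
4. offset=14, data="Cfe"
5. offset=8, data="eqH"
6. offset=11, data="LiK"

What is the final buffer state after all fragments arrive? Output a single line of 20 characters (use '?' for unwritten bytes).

Fragment 1: offset=3 data="COJog" -> buffer=???COJog????????????
Fragment 2: offset=0 data="DhW" -> buffer=DhWCOJog????????????
Fragment 3: offset=17 data="JFv" -> buffer=DhWCOJog?????????JFv
Fragment 4: offset=14 data="Cfe" -> buffer=DhWCOJog??????CfeJFv
Fragment 5: offset=8 data="eqH" -> buffer=DhWCOJogeqH???CfeJFv
Fragment 6: offset=11 data="LiK" -> buffer=DhWCOJogeqHLiKCfeJFv

Answer: DhWCOJogeqHLiKCfeJFv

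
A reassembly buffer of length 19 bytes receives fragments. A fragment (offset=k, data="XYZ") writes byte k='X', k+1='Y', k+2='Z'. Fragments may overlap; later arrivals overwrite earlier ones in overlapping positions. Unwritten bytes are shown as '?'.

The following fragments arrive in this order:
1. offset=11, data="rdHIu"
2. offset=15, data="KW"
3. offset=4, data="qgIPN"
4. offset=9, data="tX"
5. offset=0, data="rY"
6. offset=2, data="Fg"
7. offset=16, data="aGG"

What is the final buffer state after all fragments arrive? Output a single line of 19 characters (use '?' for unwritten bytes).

Fragment 1: offset=11 data="rdHIu" -> buffer=???????????rdHIu???
Fragment 2: offset=15 data="KW" -> buffer=???????????rdHIKW??
Fragment 3: offset=4 data="qgIPN" -> buffer=????qgIPN??rdHIKW??
Fragment 4: offset=9 data="tX" -> buffer=????qgIPNtXrdHIKW??
Fragment 5: offset=0 data="rY" -> buffer=rY??qgIPNtXrdHIKW??
Fragment 6: offset=2 data="Fg" -> buffer=rYFgqgIPNtXrdHIKW??
Fragment 7: offset=16 data="aGG" -> buffer=rYFgqgIPNtXrdHIKaGG

Answer: rYFgqgIPNtXrdHIKaGG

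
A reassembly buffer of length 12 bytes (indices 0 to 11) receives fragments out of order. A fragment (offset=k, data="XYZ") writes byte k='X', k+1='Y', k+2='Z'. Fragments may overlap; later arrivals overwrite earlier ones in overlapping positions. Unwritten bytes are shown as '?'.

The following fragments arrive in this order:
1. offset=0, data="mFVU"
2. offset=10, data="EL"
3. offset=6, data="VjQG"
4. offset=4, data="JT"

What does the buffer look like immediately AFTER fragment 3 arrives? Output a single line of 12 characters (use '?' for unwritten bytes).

Answer: mFVU??VjQGEL

Derivation:
Fragment 1: offset=0 data="mFVU" -> buffer=mFVU????????
Fragment 2: offset=10 data="EL" -> buffer=mFVU??????EL
Fragment 3: offset=6 data="VjQG" -> buffer=mFVU??VjQGEL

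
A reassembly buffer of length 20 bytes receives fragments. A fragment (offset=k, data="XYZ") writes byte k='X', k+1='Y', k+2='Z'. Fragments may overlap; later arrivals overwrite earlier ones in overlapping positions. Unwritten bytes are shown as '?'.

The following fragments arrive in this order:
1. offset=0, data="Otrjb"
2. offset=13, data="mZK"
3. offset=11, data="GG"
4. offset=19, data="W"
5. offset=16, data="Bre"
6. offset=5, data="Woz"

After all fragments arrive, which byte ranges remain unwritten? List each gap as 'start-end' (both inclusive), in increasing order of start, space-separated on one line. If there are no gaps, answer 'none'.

Answer: 8-10

Derivation:
Fragment 1: offset=0 len=5
Fragment 2: offset=13 len=3
Fragment 3: offset=11 len=2
Fragment 4: offset=19 len=1
Fragment 5: offset=16 len=3
Fragment 6: offset=5 len=3
Gaps: 8-10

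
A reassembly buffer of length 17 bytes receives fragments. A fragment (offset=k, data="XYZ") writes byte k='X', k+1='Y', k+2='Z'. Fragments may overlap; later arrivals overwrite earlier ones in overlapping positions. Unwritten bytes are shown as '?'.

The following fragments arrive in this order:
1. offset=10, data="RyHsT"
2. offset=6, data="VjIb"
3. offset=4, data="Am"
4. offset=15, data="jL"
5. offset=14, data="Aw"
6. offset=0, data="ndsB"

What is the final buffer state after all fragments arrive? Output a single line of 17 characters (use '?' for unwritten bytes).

Answer: ndsBAmVjIbRyHsAwL

Derivation:
Fragment 1: offset=10 data="RyHsT" -> buffer=??????????RyHsT??
Fragment 2: offset=6 data="VjIb" -> buffer=??????VjIbRyHsT??
Fragment 3: offset=4 data="Am" -> buffer=????AmVjIbRyHsT??
Fragment 4: offset=15 data="jL" -> buffer=????AmVjIbRyHsTjL
Fragment 5: offset=14 data="Aw" -> buffer=????AmVjIbRyHsAwL
Fragment 6: offset=0 data="ndsB" -> buffer=ndsBAmVjIbRyHsAwL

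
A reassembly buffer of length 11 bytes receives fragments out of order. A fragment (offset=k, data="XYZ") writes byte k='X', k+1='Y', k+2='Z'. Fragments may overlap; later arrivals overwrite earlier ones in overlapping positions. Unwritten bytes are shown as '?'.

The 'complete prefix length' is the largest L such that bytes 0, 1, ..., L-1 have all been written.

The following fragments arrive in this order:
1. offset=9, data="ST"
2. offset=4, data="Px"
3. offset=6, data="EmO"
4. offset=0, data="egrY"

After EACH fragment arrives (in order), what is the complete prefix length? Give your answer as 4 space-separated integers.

Fragment 1: offset=9 data="ST" -> buffer=?????????ST -> prefix_len=0
Fragment 2: offset=4 data="Px" -> buffer=????Px???ST -> prefix_len=0
Fragment 3: offset=6 data="EmO" -> buffer=????PxEmOST -> prefix_len=0
Fragment 4: offset=0 data="egrY" -> buffer=egrYPxEmOST -> prefix_len=11

Answer: 0 0 0 11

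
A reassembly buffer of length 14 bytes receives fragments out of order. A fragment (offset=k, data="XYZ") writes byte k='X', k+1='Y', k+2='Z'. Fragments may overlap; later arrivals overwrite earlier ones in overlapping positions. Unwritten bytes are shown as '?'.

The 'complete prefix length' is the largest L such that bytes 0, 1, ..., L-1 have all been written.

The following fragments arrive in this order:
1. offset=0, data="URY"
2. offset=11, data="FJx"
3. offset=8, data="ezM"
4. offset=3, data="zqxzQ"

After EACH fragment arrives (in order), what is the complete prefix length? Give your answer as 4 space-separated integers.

Answer: 3 3 3 14

Derivation:
Fragment 1: offset=0 data="URY" -> buffer=URY??????????? -> prefix_len=3
Fragment 2: offset=11 data="FJx" -> buffer=URY????????FJx -> prefix_len=3
Fragment 3: offset=8 data="ezM" -> buffer=URY?????ezMFJx -> prefix_len=3
Fragment 4: offset=3 data="zqxzQ" -> buffer=URYzqxzQezMFJx -> prefix_len=14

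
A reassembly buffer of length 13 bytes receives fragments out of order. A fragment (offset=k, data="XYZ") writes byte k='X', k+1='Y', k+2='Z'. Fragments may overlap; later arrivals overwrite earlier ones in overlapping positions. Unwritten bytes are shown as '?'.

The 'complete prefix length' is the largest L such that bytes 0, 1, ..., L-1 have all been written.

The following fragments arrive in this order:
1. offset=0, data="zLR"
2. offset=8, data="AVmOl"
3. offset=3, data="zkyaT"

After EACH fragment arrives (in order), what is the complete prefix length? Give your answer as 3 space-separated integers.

Answer: 3 3 13

Derivation:
Fragment 1: offset=0 data="zLR" -> buffer=zLR?????????? -> prefix_len=3
Fragment 2: offset=8 data="AVmOl" -> buffer=zLR?????AVmOl -> prefix_len=3
Fragment 3: offset=3 data="zkyaT" -> buffer=zLRzkyaTAVmOl -> prefix_len=13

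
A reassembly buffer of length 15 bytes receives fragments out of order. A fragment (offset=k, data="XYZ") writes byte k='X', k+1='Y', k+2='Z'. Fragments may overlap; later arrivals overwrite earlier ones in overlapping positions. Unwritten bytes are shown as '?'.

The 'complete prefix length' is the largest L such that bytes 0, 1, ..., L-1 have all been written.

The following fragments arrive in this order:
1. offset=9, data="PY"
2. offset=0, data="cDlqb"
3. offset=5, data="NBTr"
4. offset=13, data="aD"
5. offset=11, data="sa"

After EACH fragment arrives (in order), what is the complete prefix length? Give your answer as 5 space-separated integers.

Answer: 0 5 11 11 15

Derivation:
Fragment 1: offset=9 data="PY" -> buffer=?????????PY???? -> prefix_len=0
Fragment 2: offset=0 data="cDlqb" -> buffer=cDlqb????PY???? -> prefix_len=5
Fragment 3: offset=5 data="NBTr" -> buffer=cDlqbNBTrPY???? -> prefix_len=11
Fragment 4: offset=13 data="aD" -> buffer=cDlqbNBTrPY??aD -> prefix_len=11
Fragment 5: offset=11 data="sa" -> buffer=cDlqbNBTrPYsaaD -> prefix_len=15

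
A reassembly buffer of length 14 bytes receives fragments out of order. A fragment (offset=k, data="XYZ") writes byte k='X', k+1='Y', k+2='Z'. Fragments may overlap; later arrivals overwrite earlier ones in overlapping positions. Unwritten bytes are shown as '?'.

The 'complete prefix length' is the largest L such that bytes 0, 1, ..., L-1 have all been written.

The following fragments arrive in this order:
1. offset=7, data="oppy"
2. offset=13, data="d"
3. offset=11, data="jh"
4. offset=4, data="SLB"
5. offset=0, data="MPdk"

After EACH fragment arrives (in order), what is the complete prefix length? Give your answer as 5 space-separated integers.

Answer: 0 0 0 0 14

Derivation:
Fragment 1: offset=7 data="oppy" -> buffer=???????oppy??? -> prefix_len=0
Fragment 2: offset=13 data="d" -> buffer=???????oppy??d -> prefix_len=0
Fragment 3: offset=11 data="jh" -> buffer=???????oppyjhd -> prefix_len=0
Fragment 4: offset=4 data="SLB" -> buffer=????SLBoppyjhd -> prefix_len=0
Fragment 5: offset=0 data="MPdk" -> buffer=MPdkSLBoppyjhd -> prefix_len=14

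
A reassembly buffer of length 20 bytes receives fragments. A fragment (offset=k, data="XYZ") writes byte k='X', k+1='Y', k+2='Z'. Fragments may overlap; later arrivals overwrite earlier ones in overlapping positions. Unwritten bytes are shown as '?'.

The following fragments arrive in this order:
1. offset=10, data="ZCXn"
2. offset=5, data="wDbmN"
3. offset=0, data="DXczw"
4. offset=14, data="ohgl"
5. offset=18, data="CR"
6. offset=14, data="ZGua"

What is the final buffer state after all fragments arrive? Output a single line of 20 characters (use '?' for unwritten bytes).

Fragment 1: offset=10 data="ZCXn" -> buffer=??????????ZCXn??????
Fragment 2: offset=5 data="wDbmN" -> buffer=?????wDbmNZCXn??????
Fragment 3: offset=0 data="DXczw" -> buffer=DXczwwDbmNZCXn??????
Fragment 4: offset=14 data="ohgl" -> buffer=DXczwwDbmNZCXnohgl??
Fragment 5: offset=18 data="CR" -> buffer=DXczwwDbmNZCXnohglCR
Fragment 6: offset=14 data="ZGua" -> buffer=DXczwwDbmNZCXnZGuaCR

Answer: DXczwwDbmNZCXnZGuaCR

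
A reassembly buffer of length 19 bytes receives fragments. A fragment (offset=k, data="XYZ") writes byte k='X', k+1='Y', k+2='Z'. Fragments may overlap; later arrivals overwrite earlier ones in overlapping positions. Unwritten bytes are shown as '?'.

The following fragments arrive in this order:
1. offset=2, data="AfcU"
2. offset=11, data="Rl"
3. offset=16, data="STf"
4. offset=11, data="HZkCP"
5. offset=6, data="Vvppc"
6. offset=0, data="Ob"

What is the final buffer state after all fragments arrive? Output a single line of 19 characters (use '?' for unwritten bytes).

Fragment 1: offset=2 data="AfcU" -> buffer=??AfcU?????????????
Fragment 2: offset=11 data="Rl" -> buffer=??AfcU?????Rl??????
Fragment 3: offset=16 data="STf" -> buffer=??AfcU?????Rl???STf
Fragment 4: offset=11 data="HZkCP" -> buffer=??AfcU?????HZkCPSTf
Fragment 5: offset=6 data="Vvppc" -> buffer=??AfcUVvppcHZkCPSTf
Fragment 6: offset=0 data="Ob" -> buffer=ObAfcUVvppcHZkCPSTf

Answer: ObAfcUVvppcHZkCPSTf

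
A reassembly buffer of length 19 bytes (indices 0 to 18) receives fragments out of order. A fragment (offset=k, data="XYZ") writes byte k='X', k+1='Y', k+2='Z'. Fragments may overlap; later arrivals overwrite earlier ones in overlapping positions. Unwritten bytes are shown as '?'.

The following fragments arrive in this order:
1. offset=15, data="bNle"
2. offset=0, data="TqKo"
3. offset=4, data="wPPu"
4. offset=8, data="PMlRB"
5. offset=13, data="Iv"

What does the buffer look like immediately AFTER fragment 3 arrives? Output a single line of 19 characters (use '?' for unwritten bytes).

Fragment 1: offset=15 data="bNle" -> buffer=???????????????bNle
Fragment 2: offset=0 data="TqKo" -> buffer=TqKo???????????bNle
Fragment 3: offset=4 data="wPPu" -> buffer=TqKowPPu???????bNle

Answer: TqKowPPu???????bNle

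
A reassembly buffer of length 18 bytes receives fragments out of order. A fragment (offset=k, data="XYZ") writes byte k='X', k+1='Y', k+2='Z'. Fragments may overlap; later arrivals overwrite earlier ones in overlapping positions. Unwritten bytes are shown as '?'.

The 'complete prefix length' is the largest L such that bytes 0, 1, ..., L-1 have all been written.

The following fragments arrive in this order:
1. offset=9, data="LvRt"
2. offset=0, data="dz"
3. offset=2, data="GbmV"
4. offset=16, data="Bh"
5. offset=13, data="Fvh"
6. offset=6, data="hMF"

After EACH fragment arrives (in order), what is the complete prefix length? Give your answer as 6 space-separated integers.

Fragment 1: offset=9 data="LvRt" -> buffer=?????????LvRt????? -> prefix_len=0
Fragment 2: offset=0 data="dz" -> buffer=dz???????LvRt????? -> prefix_len=2
Fragment 3: offset=2 data="GbmV" -> buffer=dzGbmV???LvRt????? -> prefix_len=6
Fragment 4: offset=16 data="Bh" -> buffer=dzGbmV???LvRt???Bh -> prefix_len=6
Fragment 5: offset=13 data="Fvh" -> buffer=dzGbmV???LvRtFvhBh -> prefix_len=6
Fragment 6: offset=6 data="hMF" -> buffer=dzGbmVhMFLvRtFvhBh -> prefix_len=18

Answer: 0 2 6 6 6 18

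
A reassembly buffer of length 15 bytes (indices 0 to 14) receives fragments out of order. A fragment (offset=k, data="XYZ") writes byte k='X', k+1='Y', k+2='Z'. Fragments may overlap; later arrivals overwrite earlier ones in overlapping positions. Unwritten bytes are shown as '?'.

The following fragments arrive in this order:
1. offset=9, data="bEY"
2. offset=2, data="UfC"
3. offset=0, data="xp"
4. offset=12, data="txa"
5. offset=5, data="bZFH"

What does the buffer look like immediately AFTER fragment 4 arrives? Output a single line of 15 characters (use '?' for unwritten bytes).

Answer: xpUfC????bEYtxa

Derivation:
Fragment 1: offset=9 data="bEY" -> buffer=?????????bEY???
Fragment 2: offset=2 data="UfC" -> buffer=??UfC????bEY???
Fragment 3: offset=0 data="xp" -> buffer=xpUfC????bEY???
Fragment 4: offset=12 data="txa" -> buffer=xpUfC????bEYtxa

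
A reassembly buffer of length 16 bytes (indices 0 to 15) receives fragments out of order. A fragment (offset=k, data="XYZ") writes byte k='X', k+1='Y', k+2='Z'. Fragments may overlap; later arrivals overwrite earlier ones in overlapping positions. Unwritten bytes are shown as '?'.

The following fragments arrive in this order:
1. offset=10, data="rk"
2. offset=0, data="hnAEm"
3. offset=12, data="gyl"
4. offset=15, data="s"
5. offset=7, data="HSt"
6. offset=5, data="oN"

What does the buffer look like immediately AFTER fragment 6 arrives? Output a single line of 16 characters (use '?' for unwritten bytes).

Answer: hnAEmoNHStrkgyls

Derivation:
Fragment 1: offset=10 data="rk" -> buffer=??????????rk????
Fragment 2: offset=0 data="hnAEm" -> buffer=hnAEm?????rk????
Fragment 3: offset=12 data="gyl" -> buffer=hnAEm?????rkgyl?
Fragment 4: offset=15 data="s" -> buffer=hnAEm?????rkgyls
Fragment 5: offset=7 data="HSt" -> buffer=hnAEm??HStrkgyls
Fragment 6: offset=5 data="oN" -> buffer=hnAEmoNHStrkgyls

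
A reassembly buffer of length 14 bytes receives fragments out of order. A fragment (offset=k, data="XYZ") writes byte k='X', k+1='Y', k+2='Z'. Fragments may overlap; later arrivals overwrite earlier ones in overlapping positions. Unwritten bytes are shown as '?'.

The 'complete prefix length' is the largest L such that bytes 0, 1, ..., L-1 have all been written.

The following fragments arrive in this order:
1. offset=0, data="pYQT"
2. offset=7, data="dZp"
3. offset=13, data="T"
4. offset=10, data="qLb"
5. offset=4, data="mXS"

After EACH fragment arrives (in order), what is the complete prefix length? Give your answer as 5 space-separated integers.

Answer: 4 4 4 4 14

Derivation:
Fragment 1: offset=0 data="pYQT" -> buffer=pYQT?????????? -> prefix_len=4
Fragment 2: offset=7 data="dZp" -> buffer=pYQT???dZp???? -> prefix_len=4
Fragment 3: offset=13 data="T" -> buffer=pYQT???dZp???T -> prefix_len=4
Fragment 4: offset=10 data="qLb" -> buffer=pYQT???dZpqLbT -> prefix_len=4
Fragment 5: offset=4 data="mXS" -> buffer=pYQTmXSdZpqLbT -> prefix_len=14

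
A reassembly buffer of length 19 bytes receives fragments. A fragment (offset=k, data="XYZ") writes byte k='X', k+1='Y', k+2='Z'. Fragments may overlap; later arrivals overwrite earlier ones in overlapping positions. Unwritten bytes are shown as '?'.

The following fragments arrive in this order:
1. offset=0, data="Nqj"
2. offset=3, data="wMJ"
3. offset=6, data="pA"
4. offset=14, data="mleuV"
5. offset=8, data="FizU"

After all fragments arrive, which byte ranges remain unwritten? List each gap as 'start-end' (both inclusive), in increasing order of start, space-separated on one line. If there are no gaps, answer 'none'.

Fragment 1: offset=0 len=3
Fragment 2: offset=3 len=3
Fragment 3: offset=6 len=2
Fragment 4: offset=14 len=5
Fragment 5: offset=8 len=4
Gaps: 12-13

Answer: 12-13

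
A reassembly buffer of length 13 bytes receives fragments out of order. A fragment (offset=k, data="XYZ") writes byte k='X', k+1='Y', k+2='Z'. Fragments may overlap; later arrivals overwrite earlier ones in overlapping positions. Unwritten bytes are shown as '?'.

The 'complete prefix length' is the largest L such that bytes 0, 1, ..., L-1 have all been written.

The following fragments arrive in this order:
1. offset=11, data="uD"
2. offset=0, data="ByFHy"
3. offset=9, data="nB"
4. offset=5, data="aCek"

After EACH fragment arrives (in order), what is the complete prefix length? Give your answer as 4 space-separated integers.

Answer: 0 5 5 13

Derivation:
Fragment 1: offset=11 data="uD" -> buffer=???????????uD -> prefix_len=0
Fragment 2: offset=0 data="ByFHy" -> buffer=ByFHy??????uD -> prefix_len=5
Fragment 3: offset=9 data="nB" -> buffer=ByFHy????nBuD -> prefix_len=5
Fragment 4: offset=5 data="aCek" -> buffer=ByFHyaCeknBuD -> prefix_len=13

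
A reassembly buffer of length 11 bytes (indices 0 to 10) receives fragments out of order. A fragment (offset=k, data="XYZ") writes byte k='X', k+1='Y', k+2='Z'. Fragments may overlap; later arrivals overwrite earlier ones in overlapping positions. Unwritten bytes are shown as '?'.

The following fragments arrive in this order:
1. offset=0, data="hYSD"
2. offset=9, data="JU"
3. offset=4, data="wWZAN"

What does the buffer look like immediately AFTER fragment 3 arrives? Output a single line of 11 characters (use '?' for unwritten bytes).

Answer: hYSDwWZANJU

Derivation:
Fragment 1: offset=0 data="hYSD" -> buffer=hYSD???????
Fragment 2: offset=9 data="JU" -> buffer=hYSD?????JU
Fragment 3: offset=4 data="wWZAN" -> buffer=hYSDwWZANJU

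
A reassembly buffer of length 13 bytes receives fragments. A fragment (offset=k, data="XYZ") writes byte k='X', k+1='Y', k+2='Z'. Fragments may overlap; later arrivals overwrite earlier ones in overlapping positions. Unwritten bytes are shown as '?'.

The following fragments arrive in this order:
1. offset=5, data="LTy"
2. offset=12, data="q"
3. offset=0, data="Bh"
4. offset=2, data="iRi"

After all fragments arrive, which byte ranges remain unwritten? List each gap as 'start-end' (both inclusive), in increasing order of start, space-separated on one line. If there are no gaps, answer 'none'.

Answer: 8-11

Derivation:
Fragment 1: offset=5 len=3
Fragment 2: offset=12 len=1
Fragment 3: offset=0 len=2
Fragment 4: offset=2 len=3
Gaps: 8-11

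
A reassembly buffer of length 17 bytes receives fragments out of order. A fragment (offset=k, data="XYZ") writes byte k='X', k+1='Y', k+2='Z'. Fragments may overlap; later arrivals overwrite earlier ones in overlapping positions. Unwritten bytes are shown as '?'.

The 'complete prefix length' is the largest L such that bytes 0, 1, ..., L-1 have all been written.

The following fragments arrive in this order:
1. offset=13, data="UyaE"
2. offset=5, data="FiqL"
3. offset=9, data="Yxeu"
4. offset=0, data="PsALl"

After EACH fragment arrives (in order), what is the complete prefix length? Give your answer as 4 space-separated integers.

Answer: 0 0 0 17

Derivation:
Fragment 1: offset=13 data="UyaE" -> buffer=?????????????UyaE -> prefix_len=0
Fragment 2: offset=5 data="FiqL" -> buffer=?????FiqL????UyaE -> prefix_len=0
Fragment 3: offset=9 data="Yxeu" -> buffer=?????FiqLYxeuUyaE -> prefix_len=0
Fragment 4: offset=0 data="PsALl" -> buffer=PsALlFiqLYxeuUyaE -> prefix_len=17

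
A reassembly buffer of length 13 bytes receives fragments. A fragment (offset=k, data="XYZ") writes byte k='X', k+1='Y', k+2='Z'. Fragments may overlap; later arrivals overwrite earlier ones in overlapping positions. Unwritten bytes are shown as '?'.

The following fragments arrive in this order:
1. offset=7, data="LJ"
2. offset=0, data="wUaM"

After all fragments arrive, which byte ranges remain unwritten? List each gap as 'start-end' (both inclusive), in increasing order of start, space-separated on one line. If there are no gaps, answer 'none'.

Fragment 1: offset=7 len=2
Fragment 2: offset=0 len=4
Gaps: 4-6 9-12

Answer: 4-6 9-12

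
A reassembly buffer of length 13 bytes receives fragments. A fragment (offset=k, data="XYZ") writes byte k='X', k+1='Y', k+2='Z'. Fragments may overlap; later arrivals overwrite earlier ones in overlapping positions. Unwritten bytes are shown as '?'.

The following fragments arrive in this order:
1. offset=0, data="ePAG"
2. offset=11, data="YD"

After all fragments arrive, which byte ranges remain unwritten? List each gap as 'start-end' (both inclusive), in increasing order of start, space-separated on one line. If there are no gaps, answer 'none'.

Answer: 4-10

Derivation:
Fragment 1: offset=0 len=4
Fragment 2: offset=11 len=2
Gaps: 4-10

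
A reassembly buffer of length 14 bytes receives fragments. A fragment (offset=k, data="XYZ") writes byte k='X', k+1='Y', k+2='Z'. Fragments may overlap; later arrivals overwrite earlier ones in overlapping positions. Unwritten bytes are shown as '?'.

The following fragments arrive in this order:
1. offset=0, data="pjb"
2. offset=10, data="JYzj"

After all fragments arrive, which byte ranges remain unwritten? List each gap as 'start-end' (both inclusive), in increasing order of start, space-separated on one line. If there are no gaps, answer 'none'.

Answer: 3-9

Derivation:
Fragment 1: offset=0 len=3
Fragment 2: offset=10 len=4
Gaps: 3-9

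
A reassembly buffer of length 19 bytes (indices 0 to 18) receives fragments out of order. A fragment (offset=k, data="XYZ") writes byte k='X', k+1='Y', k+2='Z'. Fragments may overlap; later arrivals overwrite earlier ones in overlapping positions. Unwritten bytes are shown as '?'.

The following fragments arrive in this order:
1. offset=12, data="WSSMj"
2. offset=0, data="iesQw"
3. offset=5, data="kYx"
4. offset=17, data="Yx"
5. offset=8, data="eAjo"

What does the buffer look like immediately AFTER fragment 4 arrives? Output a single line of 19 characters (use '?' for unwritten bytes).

Answer: iesQwkYx????WSSMjYx

Derivation:
Fragment 1: offset=12 data="WSSMj" -> buffer=????????????WSSMj??
Fragment 2: offset=0 data="iesQw" -> buffer=iesQw???????WSSMj??
Fragment 3: offset=5 data="kYx" -> buffer=iesQwkYx????WSSMj??
Fragment 4: offset=17 data="Yx" -> buffer=iesQwkYx????WSSMjYx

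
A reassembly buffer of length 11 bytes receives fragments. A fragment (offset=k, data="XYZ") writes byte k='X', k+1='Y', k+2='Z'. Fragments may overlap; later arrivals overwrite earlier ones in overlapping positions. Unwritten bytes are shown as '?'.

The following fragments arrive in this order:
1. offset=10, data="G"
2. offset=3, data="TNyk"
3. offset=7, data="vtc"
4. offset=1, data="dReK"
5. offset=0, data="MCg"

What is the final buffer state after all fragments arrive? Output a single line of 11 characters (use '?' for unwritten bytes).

Fragment 1: offset=10 data="G" -> buffer=??????????G
Fragment 2: offset=3 data="TNyk" -> buffer=???TNyk???G
Fragment 3: offset=7 data="vtc" -> buffer=???TNykvtcG
Fragment 4: offset=1 data="dReK" -> buffer=?dReKykvtcG
Fragment 5: offset=0 data="MCg" -> buffer=MCgeKykvtcG

Answer: MCgeKykvtcG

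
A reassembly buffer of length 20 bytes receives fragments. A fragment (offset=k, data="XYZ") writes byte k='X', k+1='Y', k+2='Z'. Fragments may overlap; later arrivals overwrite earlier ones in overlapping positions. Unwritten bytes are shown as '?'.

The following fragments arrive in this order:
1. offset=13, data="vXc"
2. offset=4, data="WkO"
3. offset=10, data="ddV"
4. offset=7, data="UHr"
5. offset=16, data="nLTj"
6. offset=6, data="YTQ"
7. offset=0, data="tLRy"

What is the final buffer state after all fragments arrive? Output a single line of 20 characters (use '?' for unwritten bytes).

Fragment 1: offset=13 data="vXc" -> buffer=?????????????vXc????
Fragment 2: offset=4 data="WkO" -> buffer=????WkO??????vXc????
Fragment 3: offset=10 data="ddV" -> buffer=????WkO???ddVvXc????
Fragment 4: offset=7 data="UHr" -> buffer=????WkOUHrddVvXc????
Fragment 5: offset=16 data="nLTj" -> buffer=????WkOUHrddVvXcnLTj
Fragment 6: offset=6 data="YTQ" -> buffer=????WkYTQrddVvXcnLTj
Fragment 7: offset=0 data="tLRy" -> buffer=tLRyWkYTQrddVvXcnLTj

Answer: tLRyWkYTQrddVvXcnLTj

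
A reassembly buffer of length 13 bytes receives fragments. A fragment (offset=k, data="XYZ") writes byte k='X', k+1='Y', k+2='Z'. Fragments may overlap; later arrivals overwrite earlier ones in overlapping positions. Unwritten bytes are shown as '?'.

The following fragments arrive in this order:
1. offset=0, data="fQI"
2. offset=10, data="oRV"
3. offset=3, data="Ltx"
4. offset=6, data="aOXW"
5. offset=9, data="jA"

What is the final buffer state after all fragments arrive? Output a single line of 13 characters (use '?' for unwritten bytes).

Answer: fQILtxaOXjARV

Derivation:
Fragment 1: offset=0 data="fQI" -> buffer=fQI??????????
Fragment 2: offset=10 data="oRV" -> buffer=fQI???????oRV
Fragment 3: offset=3 data="Ltx" -> buffer=fQILtx????oRV
Fragment 4: offset=6 data="aOXW" -> buffer=fQILtxaOXWoRV
Fragment 5: offset=9 data="jA" -> buffer=fQILtxaOXjARV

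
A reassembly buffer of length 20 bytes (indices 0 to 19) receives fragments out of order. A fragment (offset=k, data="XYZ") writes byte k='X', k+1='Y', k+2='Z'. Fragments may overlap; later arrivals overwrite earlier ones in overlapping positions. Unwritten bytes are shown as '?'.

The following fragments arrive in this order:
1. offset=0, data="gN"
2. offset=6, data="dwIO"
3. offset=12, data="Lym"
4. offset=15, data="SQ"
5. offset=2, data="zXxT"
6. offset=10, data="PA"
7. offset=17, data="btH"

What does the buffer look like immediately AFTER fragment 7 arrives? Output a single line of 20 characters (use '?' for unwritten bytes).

Fragment 1: offset=0 data="gN" -> buffer=gN??????????????????
Fragment 2: offset=6 data="dwIO" -> buffer=gN????dwIO??????????
Fragment 3: offset=12 data="Lym" -> buffer=gN????dwIO??Lym?????
Fragment 4: offset=15 data="SQ" -> buffer=gN????dwIO??LymSQ???
Fragment 5: offset=2 data="zXxT" -> buffer=gNzXxTdwIO??LymSQ???
Fragment 6: offset=10 data="PA" -> buffer=gNzXxTdwIOPALymSQ???
Fragment 7: offset=17 data="btH" -> buffer=gNzXxTdwIOPALymSQbtH

Answer: gNzXxTdwIOPALymSQbtH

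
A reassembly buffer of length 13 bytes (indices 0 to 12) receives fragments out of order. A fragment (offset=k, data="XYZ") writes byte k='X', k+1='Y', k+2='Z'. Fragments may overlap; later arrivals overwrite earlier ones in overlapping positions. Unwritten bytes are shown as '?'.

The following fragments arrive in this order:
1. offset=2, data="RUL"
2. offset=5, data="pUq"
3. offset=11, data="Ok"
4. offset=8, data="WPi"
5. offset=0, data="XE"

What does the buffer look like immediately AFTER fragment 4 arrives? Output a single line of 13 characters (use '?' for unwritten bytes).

Fragment 1: offset=2 data="RUL" -> buffer=??RUL????????
Fragment 2: offset=5 data="pUq" -> buffer=??RULpUq?????
Fragment 3: offset=11 data="Ok" -> buffer=??RULpUq???Ok
Fragment 4: offset=8 data="WPi" -> buffer=??RULpUqWPiOk

Answer: ??RULpUqWPiOk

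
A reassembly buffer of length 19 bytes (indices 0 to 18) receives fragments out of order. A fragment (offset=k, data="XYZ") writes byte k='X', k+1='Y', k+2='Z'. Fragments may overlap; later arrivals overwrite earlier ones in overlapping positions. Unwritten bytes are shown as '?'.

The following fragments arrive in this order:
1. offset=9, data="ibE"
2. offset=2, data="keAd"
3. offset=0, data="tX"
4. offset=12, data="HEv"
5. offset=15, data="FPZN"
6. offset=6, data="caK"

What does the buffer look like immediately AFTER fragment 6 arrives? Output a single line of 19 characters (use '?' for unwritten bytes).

Fragment 1: offset=9 data="ibE" -> buffer=?????????ibE???????
Fragment 2: offset=2 data="keAd" -> buffer=??keAd???ibE???????
Fragment 3: offset=0 data="tX" -> buffer=tXkeAd???ibE???????
Fragment 4: offset=12 data="HEv" -> buffer=tXkeAd???ibEHEv????
Fragment 5: offset=15 data="FPZN" -> buffer=tXkeAd???ibEHEvFPZN
Fragment 6: offset=6 data="caK" -> buffer=tXkeAdcaKibEHEvFPZN

Answer: tXkeAdcaKibEHEvFPZN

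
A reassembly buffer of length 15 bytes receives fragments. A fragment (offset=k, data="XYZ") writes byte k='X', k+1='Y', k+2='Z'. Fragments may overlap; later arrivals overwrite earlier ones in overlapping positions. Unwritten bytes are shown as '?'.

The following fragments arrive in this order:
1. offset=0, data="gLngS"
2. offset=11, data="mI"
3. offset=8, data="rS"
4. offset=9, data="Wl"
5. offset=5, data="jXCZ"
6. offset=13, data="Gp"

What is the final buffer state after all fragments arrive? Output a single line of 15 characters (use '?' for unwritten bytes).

Fragment 1: offset=0 data="gLngS" -> buffer=gLngS??????????
Fragment 2: offset=11 data="mI" -> buffer=gLngS??????mI??
Fragment 3: offset=8 data="rS" -> buffer=gLngS???rS?mI??
Fragment 4: offset=9 data="Wl" -> buffer=gLngS???rWlmI??
Fragment 5: offset=5 data="jXCZ" -> buffer=gLngSjXCZWlmI??
Fragment 6: offset=13 data="Gp" -> buffer=gLngSjXCZWlmIGp

Answer: gLngSjXCZWlmIGp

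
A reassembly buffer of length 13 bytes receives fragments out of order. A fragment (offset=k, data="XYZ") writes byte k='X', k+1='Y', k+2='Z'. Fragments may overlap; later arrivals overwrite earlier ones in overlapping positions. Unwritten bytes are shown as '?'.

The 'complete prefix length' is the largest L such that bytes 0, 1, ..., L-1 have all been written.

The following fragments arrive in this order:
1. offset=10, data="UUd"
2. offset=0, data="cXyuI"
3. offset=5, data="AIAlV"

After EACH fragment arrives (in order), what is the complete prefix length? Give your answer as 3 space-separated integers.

Answer: 0 5 13

Derivation:
Fragment 1: offset=10 data="UUd" -> buffer=??????????UUd -> prefix_len=0
Fragment 2: offset=0 data="cXyuI" -> buffer=cXyuI?????UUd -> prefix_len=5
Fragment 3: offset=5 data="AIAlV" -> buffer=cXyuIAIAlVUUd -> prefix_len=13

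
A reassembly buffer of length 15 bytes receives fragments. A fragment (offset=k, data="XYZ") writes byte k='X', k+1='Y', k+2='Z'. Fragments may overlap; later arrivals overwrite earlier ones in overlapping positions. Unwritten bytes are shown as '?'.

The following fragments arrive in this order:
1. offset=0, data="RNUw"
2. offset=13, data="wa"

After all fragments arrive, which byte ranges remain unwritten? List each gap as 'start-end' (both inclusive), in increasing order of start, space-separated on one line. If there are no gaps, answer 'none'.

Fragment 1: offset=0 len=4
Fragment 2: offset=13 len=2
Gaps: 4-12

Answer: 4-12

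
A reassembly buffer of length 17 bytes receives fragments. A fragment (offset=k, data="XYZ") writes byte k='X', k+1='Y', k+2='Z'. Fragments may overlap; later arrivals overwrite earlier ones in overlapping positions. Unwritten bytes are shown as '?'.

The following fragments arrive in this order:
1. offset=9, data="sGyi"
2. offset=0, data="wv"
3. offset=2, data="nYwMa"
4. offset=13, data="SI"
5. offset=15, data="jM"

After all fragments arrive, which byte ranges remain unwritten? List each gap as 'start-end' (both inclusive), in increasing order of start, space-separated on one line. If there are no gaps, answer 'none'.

Answer: 7-8

Derivation:
Fragment 1: offset=9 len=4
Fragment 2: offset=0 len=2
Fragment 3: offset=2 len=5
Fragment 4: offset=13 len=2
Fragment 5: offset=15 len=2
Gaps: 7-8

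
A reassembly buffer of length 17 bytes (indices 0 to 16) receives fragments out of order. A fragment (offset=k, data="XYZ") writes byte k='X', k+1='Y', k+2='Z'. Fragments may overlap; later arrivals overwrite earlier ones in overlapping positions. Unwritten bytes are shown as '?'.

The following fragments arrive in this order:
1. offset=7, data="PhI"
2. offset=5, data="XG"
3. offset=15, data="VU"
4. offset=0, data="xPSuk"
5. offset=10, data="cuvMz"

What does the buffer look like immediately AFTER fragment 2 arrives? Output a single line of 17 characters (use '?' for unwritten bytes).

Answer: ?????XGPhI???????

Derivation:
Fragment 1: offset=7 data="PhI" -> buffer=???????PhI???????
Fragment 2: offset=5 data="XG" -> buffer=?????XGPhI???????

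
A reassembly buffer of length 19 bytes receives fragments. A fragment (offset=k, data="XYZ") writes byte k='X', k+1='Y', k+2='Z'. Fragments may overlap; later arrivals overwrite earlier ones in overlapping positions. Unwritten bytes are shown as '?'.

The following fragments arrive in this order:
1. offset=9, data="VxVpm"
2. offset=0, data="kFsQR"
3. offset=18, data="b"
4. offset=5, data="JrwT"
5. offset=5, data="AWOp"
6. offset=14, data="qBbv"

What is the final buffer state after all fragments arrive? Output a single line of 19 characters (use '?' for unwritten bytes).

Fragment 1: offset=9 data="VxVpm" -> buffer=?????????VxVpm?????
Fragment 2: offset=0 data="kFsQR" -> buffer=kFsQR????VxVpm?????
Fragment 3: offset=18 data="b" -> buffer=kFsQR????VxVpm????b
Fragment 4: offset=5 data="JrwT" -> buffer=kFsQRJrwTVxVpm????b
Fragment 5: offset=5 data="AWOp" -> buffer=kFsQRAWOpVxVpm????b
Fragment 6: offset=14 data="qBbv" -> buffer=kFsQRAWOpVxVpmqBbvb

Answer: kFsQRAWOpVxVpmqBbvb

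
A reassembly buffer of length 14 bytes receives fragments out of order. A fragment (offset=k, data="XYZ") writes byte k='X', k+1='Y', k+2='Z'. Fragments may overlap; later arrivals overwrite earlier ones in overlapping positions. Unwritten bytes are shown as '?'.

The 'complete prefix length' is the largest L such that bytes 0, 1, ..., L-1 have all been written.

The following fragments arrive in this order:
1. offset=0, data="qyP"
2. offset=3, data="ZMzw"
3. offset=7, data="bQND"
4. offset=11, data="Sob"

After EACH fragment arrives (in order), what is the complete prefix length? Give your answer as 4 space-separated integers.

Answer: 3 7 11 14

Derivation:
Fragment 1: offset=0 data="qyP" -> buffer=qyP??????????? -> prefix_len=3
Fragment 2: offset=3 data="ZMzw" -> buffer=qyPZMzw??????? -> prefix_len=7
Fragment 3: offset=7 data="bQND" -> buffer=qyPZMzwbQND??? -> prefix_len=11
Fragment 4: offset=11 data="Sob" -> buffer=qyPZMzwbQNDSob -> prefix_len=14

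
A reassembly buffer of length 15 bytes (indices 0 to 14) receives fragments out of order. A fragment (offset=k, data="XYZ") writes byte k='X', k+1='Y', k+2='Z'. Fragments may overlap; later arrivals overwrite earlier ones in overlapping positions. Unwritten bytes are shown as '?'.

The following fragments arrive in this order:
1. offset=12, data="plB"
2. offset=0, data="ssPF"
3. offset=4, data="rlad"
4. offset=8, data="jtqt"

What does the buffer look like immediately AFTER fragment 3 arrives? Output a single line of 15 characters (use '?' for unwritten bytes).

Fragment 1: offset=12 data="plB" -> buffer=????????????plB
Fragment 2: offset=0 data="ssPF" -> buffer=ssPF????????plB
Fragment 3: offset=4 data="rlad" -> buffer=ssPFrlad????plB

Answer: ssPFrlad????plB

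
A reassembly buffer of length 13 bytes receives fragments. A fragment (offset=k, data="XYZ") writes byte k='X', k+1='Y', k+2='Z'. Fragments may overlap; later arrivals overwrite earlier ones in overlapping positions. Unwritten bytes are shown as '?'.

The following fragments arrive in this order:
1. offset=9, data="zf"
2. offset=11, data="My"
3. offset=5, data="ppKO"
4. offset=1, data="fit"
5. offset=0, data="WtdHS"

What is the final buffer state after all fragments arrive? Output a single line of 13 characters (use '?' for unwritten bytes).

Answer: WtdHSppKOzfMy

Derivation:
Fragment 1: offset=9 data="zf" -> buffer=?????????zf??
Fragment 2: offset=11 data="My" -> buffer=?????????zfMy
Fragment 3: offset=5 data="ppKO" -> buffer=?????ppKOzfMy
Fragment 4: offset=1 data="fit" -> buffer=?fit?ppKOzfMy
Fragment 5: offset=0 data="WtdHS" -> buffer=WtdHSppKOzfMy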